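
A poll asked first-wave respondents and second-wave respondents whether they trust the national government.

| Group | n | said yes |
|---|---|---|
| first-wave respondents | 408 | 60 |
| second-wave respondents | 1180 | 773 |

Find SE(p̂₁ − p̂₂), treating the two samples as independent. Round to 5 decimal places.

First, p̂₁ = 60/408 = 0.1471; p̂₂ = 773/1180 = 0.6551.
The two standard errors are √(0.1471×0.8529/408) = 0.01754 and √(0.6551×0.3449/1180) = 0.01384.
Because the samples are independent, SE_diff = √(0.01754² + 0.01384²) = 0.02234.

0.02234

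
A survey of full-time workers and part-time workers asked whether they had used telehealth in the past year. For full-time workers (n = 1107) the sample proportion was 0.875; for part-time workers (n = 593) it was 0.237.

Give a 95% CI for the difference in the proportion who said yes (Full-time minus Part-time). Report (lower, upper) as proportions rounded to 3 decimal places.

The two standard errors are √(0.8750×0.1250/1107) = 0.00994 and √(0.2370×0.7630/593) = 0.01746.
Because the samples are independent, SE_diff = √(0.00994² + 0.01746²) = 0.02009.
Using z* = 1.960 for 95%, ME = 1.960 × 0.02009 = 0.03938.
p̂₁ − p̂₂ = 0.6380; interval 0.6380 ± 0.03938 gives (0.599, 0.677).

(0.599, 0.677)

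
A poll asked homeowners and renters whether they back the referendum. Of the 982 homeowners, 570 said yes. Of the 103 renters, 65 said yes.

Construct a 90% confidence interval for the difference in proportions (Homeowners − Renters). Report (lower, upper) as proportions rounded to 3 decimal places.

(-0.133, 0.032)

Sample proportions: 570/982 = 0.5804, 65/103 = 0.6311.
Each SE is √(p̂(1−p̂)/n): √(0.5804·0.4196/982) = 0.01575 and √(0.6311·0.3689/103) = 0.04754.
SE(p̂₁ − p̂₂) = √(SE₁² + SE₂²) = √(0.0002480625 + 0.0022600516) = 0.05008, since the two samples are independent.
At 90% confidence z* = 1.645; margin = 1.645 × 0.05008 = 0.08238.
The difference is 0.5804 − 0.6311 = -0.0507, so the interval is -0.0507 ± 0.08238 = (-0.133, 0.032).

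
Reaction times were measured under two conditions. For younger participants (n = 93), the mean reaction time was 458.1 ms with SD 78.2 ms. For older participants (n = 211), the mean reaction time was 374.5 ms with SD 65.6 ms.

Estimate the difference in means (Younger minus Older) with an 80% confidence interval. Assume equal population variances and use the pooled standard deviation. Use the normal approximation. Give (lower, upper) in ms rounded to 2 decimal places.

Pooled variance s_p² = [92·78.2² + 210·65.6²] / (93+211−2) = 4855.3234, so s_p = 69.6802.
SE_diff = s_p·√(1/n₁ + 1/n₂) = 69.6802·√(1/93 + 1/211) = 8.6729.
z* = 1.282; margin = 1.282 × 8.6729 = 11.1187.
Difference = 458.1 − 374.5 = 83.6000.
83.6000 ± 11.1187 → (72.48, 94.72).

(72.48, 94.72)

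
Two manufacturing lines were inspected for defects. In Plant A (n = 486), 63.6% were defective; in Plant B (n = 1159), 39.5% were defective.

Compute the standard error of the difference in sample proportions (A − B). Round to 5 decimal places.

0.02613

SE₁ = √(p̂₁(1−p̂₁)/n₁) = √(0.6360·0.3640/486) = 0.02183; SE₂ = √(0.3950·0.6050/1159) = 0.01436.
Independent samples: SE of the difference = √(SE₁² + SE₂²) = √(0.0004765489 + 0.0002062096) = 0.02613.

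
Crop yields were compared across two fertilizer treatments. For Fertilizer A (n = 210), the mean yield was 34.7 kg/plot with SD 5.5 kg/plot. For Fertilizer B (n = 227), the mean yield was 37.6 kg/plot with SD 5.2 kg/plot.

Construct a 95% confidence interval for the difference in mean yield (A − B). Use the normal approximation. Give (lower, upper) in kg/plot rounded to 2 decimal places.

Per-group SEs: s₁/√n₁ = 5.5/√210 = 0.3795, s₂/√n₂ = 5.2/√227 = 0.3451.
Unpooled SE of the difference: √(0.14402025 + 0.11909401) = 0.5129.
Margin of error = z* · SE = 1.960 × 0.5129 = 1.0053.
x̄₁ − x̄₂ = 34.7 − 37.6 = -2.9000.
CI: -2.9000 ± 1.0053 = (-3.91, -1.89).

(-3.91, -1.89)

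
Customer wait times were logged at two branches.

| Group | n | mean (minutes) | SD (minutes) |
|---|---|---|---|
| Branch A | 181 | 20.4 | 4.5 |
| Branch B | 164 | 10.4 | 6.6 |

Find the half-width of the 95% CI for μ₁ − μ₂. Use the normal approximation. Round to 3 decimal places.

Standard errors of each mean: 4.5/√181 = 0.3345 and 6.6/√164 = 0.5154.
SE(x̄₁ − x̄₂) = √(0.3345² + 0.5154²) = 0.6144 for independent samples with unequal variances.
With z* = 1.960, the margin is 1.960 × 0.6144 = 1.2042.

1.204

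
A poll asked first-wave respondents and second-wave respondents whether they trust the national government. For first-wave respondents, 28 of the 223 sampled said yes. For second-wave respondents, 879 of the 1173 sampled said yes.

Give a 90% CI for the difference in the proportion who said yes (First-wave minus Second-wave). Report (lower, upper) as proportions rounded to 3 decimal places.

(-0.666, -0.582)

First, p̂₁ = 28/223 = 0.1256; p̂₂ = 879/1173 = 0.7494.
The two standard errors are √(0.1256×0.8744/223) = 0.02219 and √(0.7494×0.2506/1173) = 0.01265.
Because the samples are independent, SE_diff = √(0.02219² + 0.01265²) = 0.02554.
Using z* = 1.645 for 90%, ME = 1.645 × 0.02554 = 0.04201.
p̂₁ − p̂₂ = -0.6238; interval -0.6238 ± 0.04201 gives (-0.666, -0.582).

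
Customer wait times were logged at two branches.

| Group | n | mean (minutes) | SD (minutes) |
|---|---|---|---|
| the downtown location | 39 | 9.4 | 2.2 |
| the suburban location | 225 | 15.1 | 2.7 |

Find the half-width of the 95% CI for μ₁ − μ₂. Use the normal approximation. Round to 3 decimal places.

0.775

Per-group SEs: s₁/√n₁ = 2.2/√39 = 0.3523, s₂/√n₂ = 2.7/√225 = 0.1800.
Unpooled SE of the difference: √(0.12411529 + 0.0324) = 0.3956.
Margin of error = z* · SE = 1.960 × 0.3956 = 0.7754.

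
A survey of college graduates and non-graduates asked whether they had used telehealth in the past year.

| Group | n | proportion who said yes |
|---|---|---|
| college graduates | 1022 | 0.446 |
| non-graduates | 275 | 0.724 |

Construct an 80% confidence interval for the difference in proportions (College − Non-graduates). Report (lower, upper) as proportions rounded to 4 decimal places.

The two standard errors are √(0.4460×0.5540/1022) = 0.01555 and √(0.7240×0.2760/275) = 0.02696.
Because the samples are independent, SE_diff = √(0.01555² + 0.02696²) = 0.03112.
Using z* = 1.282 for 80%, ME = 1.282 × 0.03112 = 0.03990.
p̂₁ − p̂₂ = -0.2780; interval -0.2780 ± 0.03990 gives (-0.3179, -0.2381).

(-0.3179, -0.2381)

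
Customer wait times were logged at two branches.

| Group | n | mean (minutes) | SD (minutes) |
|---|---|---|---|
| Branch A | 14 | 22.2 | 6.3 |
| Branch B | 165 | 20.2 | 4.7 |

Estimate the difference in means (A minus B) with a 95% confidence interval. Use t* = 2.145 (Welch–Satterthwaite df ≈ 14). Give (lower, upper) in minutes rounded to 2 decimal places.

(-1.70, 5.70)

Per-group SEs: s₁/√n₁ = 6.3/√14 = 1.6837, s₂/√n₂ = 4.7/√165 = 0.3659.
Unpooled SE of the difference: √(2.83484569 + 0.13388281) = 1.7230.
Margin of error = t* · SE = 2.145 × 1.7230 = 3.6958.
x̄₁ − x̄₂ = 22.2 − 20.2 = 2.0000.
CI: 2.0000 ± 3.6958 = (-1.70, 5.70).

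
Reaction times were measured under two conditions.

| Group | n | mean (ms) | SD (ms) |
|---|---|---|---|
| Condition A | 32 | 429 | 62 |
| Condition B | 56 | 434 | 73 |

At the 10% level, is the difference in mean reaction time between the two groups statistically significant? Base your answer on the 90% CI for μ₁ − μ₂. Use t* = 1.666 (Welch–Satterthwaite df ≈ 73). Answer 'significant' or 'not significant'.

not significant

Standard errors of each mean: 62/√32 = 10.9602 and 73/√56 = 9.7550.
SE(x̄₁ − x̄₂) = √(10.9602² + 9.7550²) = 14.6726 for independent samples with unequal variances.
With t* = 1.666, the margin is 1.666 × 14.6726 = 24.4446.
x̄₁ − x̄₂ = 429 − 434 = -5.0000; the interval is -5.0000 ± 24.4446 = (-29.4446, 19.4446).
The interval (-29.4446, 19.4446) contains 0, so the difference is not significant.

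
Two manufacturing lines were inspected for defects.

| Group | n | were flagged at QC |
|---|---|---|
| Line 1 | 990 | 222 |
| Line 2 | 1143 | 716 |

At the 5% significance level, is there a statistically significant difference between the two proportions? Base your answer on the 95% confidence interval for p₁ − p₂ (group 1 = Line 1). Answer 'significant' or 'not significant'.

p̂₁ = 222/990 = 0.2242 and p̂₂ = 716/1143 = 0.6264.
SE₁ = √(p̂₁(1−p̂₁)/n₁) = √(0.2242·0.7758/990) = 0.01325; SE₂ = √(0.6264·0.3736/1143) = 0.01431.
Independent samples: SE of the difference = √(SE₁² + SE₂²) = √(0.0001755625 + 0.0002047761) = 0.01950.
z* for 95% confidence is 1.960, so the margin of error is 1.960 × 0.01950 = 0.03822.
Point estimate p̂₁ − p̂₂ = 0.2242 − 0.6264 = -0.4022.
-0.4022 ± 0.03822 → (-0.44042, -0.36398).
The interval (-0.44042, -0.36398) does not contain 0, so the difference is significant.

significant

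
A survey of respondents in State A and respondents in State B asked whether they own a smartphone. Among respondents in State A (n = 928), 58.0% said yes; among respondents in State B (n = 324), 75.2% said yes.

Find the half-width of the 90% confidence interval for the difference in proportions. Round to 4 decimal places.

The two standard errors are √(0.5800×0.4200/928) = 0.01620 and √(0.7520×0.2480/324) = 0.02399.
Because the samples are independent, SE_diff = √(0.01620² + 0.02399²) = 0.02895.
Using z* = 1.645 for 90%, ME = 1.645 × 0.02895 = 0.04762.

0.0476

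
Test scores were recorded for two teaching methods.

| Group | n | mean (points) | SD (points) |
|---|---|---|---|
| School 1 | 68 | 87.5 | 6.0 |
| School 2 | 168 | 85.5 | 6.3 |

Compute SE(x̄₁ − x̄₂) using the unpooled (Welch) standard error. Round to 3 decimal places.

0.875

Standard errors of each mean: 6.0/√68 = 0.7276 and 6.3/√168 = 0.4861.
SE(x̄₁ − x̄₂) = √(0.7276² + 0.4861²) = 0.8750 for independent samples with unequal variances.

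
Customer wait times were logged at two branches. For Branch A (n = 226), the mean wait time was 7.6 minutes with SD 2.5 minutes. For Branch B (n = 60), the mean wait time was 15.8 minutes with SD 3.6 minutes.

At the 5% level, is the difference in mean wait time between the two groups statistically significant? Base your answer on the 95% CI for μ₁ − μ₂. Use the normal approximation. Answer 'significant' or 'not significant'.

Standard errors of each mean: 2.5/√226 = 0.1663 and 3.6/√60 = 0.4648.
SE(x̄₁ − x̄₂) = √(0.1663² + 0.4648²) = 0.4937 for independent samples with unequal variances.
With z* = 1.960, the margin is 1.960 × 0.4937 = 0.9677.
x̄₁ − x̄₂ = 7.6 − 15.8 = -8.2000; the interval is -8.2000 ± 0.9677 = (-9.1677, -7.2323).
The interval (-9.1677, -7.2323) does not contain 0, so the difference is significant.

significant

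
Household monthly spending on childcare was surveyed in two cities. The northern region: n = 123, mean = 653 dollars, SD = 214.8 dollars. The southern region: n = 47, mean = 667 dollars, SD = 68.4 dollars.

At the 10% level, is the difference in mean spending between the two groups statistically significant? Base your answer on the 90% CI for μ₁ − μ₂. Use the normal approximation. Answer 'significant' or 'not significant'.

Standard errors of each mean: 214.8/√123 = 19.3679 and 68.4/√47 = 9.9772.
SE(x̄₁ − x̄₂) = √(19.3679² + 9.9772²) = 21.7867 for independent samples with unequal variances.
With z* = 1.645, the margin is 1.645 × 21.7867 = 35.8391.
x̄₁ − x̄₂ = 653 − 667 = -14.0000; the interval is -14.0000 ± 35.8391 = (-49.8391, 21.8391).
The interval (-49.8391, 21.8391) contains 0, so the difference is not significant.

not significant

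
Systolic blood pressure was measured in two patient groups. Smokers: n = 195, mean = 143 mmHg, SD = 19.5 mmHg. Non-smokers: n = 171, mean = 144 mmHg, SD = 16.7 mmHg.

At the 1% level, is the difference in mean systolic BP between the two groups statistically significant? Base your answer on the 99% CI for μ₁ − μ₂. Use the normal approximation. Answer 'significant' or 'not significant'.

Standard errors of each mean: 19.5/√195 = 1.3964 and 16.7/√171 = 1.2771.
SE(x̄₁ − x̄₂) = √(1.3964² + 1.2771²) = 1.8923 for independent samples with unequal variances.
With z* = 2.576, the margin is 2.576 × 1.8923 = 4.8746.
x̄₁ − x̄₂ = 143 − 144 = -1.0000; the interval is -1.0000 ± 4.8746 = (-5.8746, 3.8746).
The interval (-5.8746, 3.8746) contains 0, so the difference is not significant.

not significant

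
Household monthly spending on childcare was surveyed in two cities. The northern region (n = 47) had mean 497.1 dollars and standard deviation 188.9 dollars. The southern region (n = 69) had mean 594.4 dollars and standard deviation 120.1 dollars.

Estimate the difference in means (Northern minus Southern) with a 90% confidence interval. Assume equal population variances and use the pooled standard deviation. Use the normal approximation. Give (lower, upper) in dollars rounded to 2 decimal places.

s_p = √[((n₁−1)s₁² + (n₂−1)s₂²)/(n₁+n₂−2)] = √[(46·188.9² + 68·120.1²)/114] = 151.6650.
SE = 151.6650·√(1/47 + 1/69) = 28.6841.
With z* = 1.645, margin = 1.645 × 28.6841 = 47.1853.
x̄₁ − x̄₂ = 497.1 − 594.4 = -97.3000; interval -97.3000 ± 47.1853 = (-144.49, -50.11).

(-144.49, -50.11)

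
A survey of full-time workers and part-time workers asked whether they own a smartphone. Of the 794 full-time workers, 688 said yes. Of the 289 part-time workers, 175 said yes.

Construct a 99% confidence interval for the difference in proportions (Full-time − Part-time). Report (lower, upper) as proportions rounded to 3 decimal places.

(0.181, 0.341)

First, p̂₁ = 688/794 = 0.8665; p̂₂ = 175/289 = 0.6055.
The two standard errors are √(0.8665×0.1335/794) = 0.01207 and √(0.6055×0.3945/289) = 0.02875.
Because the samples are independent, SE_diff = √(0.01207² + 0.02875²) = 0.03118.
Using z* = 2.576 for 99%, ME = 2.576 × 0.03118 = 0.08032.
p̂₁ − p̂₂ = 0.2610; interval 0.2610 ± 0.08032 gives (0.181, 0.341).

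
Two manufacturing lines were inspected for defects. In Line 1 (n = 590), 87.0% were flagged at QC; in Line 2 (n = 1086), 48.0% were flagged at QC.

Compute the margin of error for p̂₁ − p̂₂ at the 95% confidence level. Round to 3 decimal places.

SE₁ = √(p̂₁(1−p̂₁)/n₁) = √(0.8700·0.1300/590) = 0.01385; SE₂ = √(0.4800·0.5200/1086) = 0.01516.
Independent samples: SE of the difference = √(SE₁² + SE₂²) = √(0.0001918225 + 0.0002298256) = 0.02053.
z* for 95% confidence is 1.960, so the margin of error is 1.960 × 0.02053 = 0.04024.

0.040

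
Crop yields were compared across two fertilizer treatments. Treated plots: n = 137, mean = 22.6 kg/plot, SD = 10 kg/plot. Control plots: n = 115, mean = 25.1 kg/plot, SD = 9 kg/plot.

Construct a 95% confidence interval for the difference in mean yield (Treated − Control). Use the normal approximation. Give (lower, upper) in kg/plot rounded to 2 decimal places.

Per-group SEs: s₁/√n₁ = 10/√137 = 0.8544, s₂/√n₂ = 9/√115 = 0.8393.
Unpooled SE of the difference: √(0.72999936 + 0.70442449) = 1.1977.
Margin of error = z* · SE = 1.960 × 1.1977 = 2.3475.
x̄₁ − x̄₂ = 22.6 − 25.1 = -2.5000.
CI: -2.5000 ± 2.3475 = (-4.85, -0.15).

(-4.85, -0.15)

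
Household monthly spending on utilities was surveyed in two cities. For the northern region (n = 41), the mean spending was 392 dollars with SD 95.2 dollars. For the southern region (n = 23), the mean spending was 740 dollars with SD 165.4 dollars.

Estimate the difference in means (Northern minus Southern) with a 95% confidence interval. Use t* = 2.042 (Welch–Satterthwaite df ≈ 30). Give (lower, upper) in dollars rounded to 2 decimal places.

(-424.69, -271.31)

Per-group SEs: s₁/√n₁ = 95.2/√41 = 14.8677, s₂/√n₂ = 165.4/√23 = 34.4883.
Unpooled SE of the difference: √(221.04850329 + 1189.44283689) = 37.5565.
Margin of error = t* · SE = 2.042 × 37.5565 = 76.6904.
x̄₁ − x̄₂ = 392 − 740 = -348.0000.
CI: -348.0000 ± 76.6904 = (-424.69, -271.31).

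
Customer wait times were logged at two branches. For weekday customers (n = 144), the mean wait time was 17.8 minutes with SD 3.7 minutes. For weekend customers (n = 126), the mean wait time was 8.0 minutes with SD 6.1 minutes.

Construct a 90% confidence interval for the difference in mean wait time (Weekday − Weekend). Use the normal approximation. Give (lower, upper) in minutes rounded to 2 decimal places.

SE₁ = s₁/√n₁ = 3.7/√144 = 0.3083; SE₂ = 6.1/√126 = 0.5434.
Independent samples, unequal variances: SE_diff = √(SE₁² + SE₂²) = √(0.09504889 + 0.29528356) = 0.6248.
z* = 1.645, so margin of error = 1.645 × 0.6248 = 1.0278.
Difference in means = 17.8 − 8.0 = 9.8000.
9.8000 ± 1.0278 → (8.77, 10.83).

(8.77, 10.83)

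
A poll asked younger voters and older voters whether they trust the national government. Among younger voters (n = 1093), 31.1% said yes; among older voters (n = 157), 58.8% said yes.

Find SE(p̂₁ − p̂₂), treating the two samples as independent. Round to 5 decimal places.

Each SE is √(p̂(1−p̂)/n): √(0.3110·0.6890/1093) = 0.01400 and √(0.5880·0.4120/157) = 0.03928.
SE(p̂₁ − p̂₂) = √(SE₁² + SE₂²) = √(0.000196 + 0.0015429184) = 0.04170, since the two samples are independent.

0.04170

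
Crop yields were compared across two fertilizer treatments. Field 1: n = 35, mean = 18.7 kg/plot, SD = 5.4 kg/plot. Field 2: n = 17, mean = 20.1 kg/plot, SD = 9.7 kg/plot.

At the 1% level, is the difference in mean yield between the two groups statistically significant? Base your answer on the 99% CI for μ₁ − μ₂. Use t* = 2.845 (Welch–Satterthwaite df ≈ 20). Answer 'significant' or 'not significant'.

not significant

Standard errors of each mean: 5.4/√35 = 0.9128 and 9.7/√17 = 2.3526.
SE(x̄₁ − x̄₂) = √(0.9128² + 2.3526²) = 2.5235 for independent samples with unequal variances.
With t* = 2.845, the margin is 2.845 × 2.5235 = 7.1794.
x̄₁ − x̄₂ = 18.7 − 20.1 = -1.4000; the interval is -1.4000 ± 7.1794 = (-8.5794, 5.7794).
The interval (-8.5794, 5.7794) contains 0, so the difference is not significant.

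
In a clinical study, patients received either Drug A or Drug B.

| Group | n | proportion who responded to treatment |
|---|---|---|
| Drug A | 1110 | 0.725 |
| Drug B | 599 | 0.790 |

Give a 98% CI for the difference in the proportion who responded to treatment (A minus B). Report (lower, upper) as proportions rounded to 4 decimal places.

(-0.1147, -0.0153)

The two standard errors are √(0.7250×0.2750/1110) = 0.01340 and √(0.7900×0.2100/599) = 0.01664.
Because the samples are independent, SE_diff = √(0.01340² + 0.01664²) = 0.02136.
Using z* = 2.326 for 98%, ME = 2.326 × 0.02136 = 0.04968.
p̂₁ − p̂₂ = -0.0650; interval -0.0650 ± 0.04968 gives (-0.1147, -0.0153).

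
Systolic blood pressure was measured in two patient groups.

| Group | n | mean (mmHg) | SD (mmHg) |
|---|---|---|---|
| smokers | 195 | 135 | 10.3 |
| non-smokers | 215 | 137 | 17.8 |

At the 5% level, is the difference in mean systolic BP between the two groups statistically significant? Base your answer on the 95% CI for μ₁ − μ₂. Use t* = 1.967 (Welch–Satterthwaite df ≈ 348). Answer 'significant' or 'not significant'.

Per-group SEs: s₁/√n₁ = 10.3/√195 = 0.7376, s₂/√n₂ = 17.8/√215 = 1.2139.
Unpooled SE of the difference: √(0.54405376 + 1.47355321) = 1.4204.
Margin of error = t* · SE = 1.967 × 1.4204 = 2.7939.
x̄₁ − x̄₂ = 135 − 137 = -2.0000.
CI: -2.0000 ± 2.7939 = (-4.7939, 0.7939).
The interval (-4.7939, 0.7939) contains 0, so the difference is not significant.

not significant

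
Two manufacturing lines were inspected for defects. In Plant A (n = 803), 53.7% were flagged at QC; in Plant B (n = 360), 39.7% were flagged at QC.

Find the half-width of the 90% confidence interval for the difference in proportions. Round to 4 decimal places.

0.0514

Each SE is √(p̂(1−p̂)/n): √(0.5370·0.4630/803) = 0.01760 and √(0.3970·0.6030/360) = 0.02579.
SE(p̂₁ − p̂₂) = √(SE₁² + SE₂²) = √(0.00030976 + 0.0006651241) = 0.03122, since the two samples are independent.
At 90% confidence z* = 1.645; margin = 1.645 × 0.03122 = 0.05136.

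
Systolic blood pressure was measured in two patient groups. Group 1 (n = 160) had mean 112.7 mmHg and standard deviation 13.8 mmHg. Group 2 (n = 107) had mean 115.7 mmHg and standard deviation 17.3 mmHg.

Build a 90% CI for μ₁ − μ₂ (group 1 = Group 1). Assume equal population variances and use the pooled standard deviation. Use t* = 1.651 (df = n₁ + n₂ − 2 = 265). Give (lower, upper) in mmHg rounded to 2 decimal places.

Pooled variance s_p² = [159·13.8² + 106·17.3²] / (160+107−2) = 233.9800, so s_p = 15.2964.
SE_diff = s_p·√(1/n₁ + 1/n₂) = 15.2964·√(1/160 + 1/107) = 1.9103.
t* = 1.651; margin = 1.651 × 1.9103 = 3.1539.
Difference = 112.7 − 115.7 = -3.0000.
-3.0000 ± 3.1539 → (-6.15, 0.15).

(-6.15, 0.15)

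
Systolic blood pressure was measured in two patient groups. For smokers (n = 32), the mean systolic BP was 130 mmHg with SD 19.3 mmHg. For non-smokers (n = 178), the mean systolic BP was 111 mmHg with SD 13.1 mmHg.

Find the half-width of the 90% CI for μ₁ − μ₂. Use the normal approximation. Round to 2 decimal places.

5.84

Per-group SEs: s₁/√n₁ = 19.3/√32 = 3.4118, s₂/√n₂ = 13.1/√178 = 0.9819.
Unpooled SE of the difference: √(11.64037924 + 0.96412761) = 3.5503.
Margin of error = z* · SE = 1.645 × 3.5503 = 5.8402.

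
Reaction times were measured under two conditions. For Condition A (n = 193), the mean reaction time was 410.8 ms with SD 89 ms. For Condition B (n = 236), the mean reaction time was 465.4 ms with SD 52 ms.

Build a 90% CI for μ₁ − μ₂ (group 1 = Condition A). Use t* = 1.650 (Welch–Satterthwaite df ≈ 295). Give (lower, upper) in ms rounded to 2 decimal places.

Per-group SEs: s₁/√n₁ = 89/√193 = 6.4064, s₂/√n₂ = 52/√236 = 3.3849.
Unpooled SE of the difference: √(41.04196096 + 11.45754801) = 7.2457.
Margin of error = t* · SE = 1.650 × 7.2457 = 11.9554.
x̄₁ − x̄₂ = 410.8 − 465.4 = -54.6000.
CI: -54.6000 ± 11.9554 = (-66.56, -42.64).

(-66.56, -42.64)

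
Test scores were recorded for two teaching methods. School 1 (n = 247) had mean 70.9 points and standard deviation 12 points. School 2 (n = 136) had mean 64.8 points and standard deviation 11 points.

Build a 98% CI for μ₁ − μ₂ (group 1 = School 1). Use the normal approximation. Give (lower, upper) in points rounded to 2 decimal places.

(3.28, 8.92)

Per-group SEs: s₁/√n₁ = 12/√247 = 0.7635, s₂/√n₂ = 11/√136 = 0.9432.
Unpooled SE of the difference: √(0.58293225 + 0.88962624) = 1.2135.
Margin of error = z* · SE = 2.326 × 1.2135 = 2.8226.
x̄₁ − x̄₂ = 70.9 − 64.8 = 6.1000.
CI: 6.1000 ± 2.8226 = (3.28, 8.92).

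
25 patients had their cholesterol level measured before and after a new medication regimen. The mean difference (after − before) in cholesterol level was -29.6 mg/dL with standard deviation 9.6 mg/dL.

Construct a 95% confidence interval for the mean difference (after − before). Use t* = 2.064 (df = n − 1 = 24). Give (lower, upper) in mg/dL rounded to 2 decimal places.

Paired design: SE = s_d/√n = 9.6/√25 = 1.9200.
t* = 2.064; margin of error = 2.064 × 1.9200 = 3.9629.
-29.6 ± 3.9629 → (-33.56, -25.64).

(-33.56, -25.64)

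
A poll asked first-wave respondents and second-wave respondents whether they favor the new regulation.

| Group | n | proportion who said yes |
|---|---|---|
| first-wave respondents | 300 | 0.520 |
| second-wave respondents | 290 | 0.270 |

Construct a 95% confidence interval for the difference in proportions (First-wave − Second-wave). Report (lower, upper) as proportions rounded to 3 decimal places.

(0.174, 0.326)

Each SE is √(p̂(1−p̂)/n): √(0.5200·0.4800/300) = 0.02884 and √(0.2700·0.7300/290) = 0.02607.
SE(p̂₁ − p̂₂) = √(SE₁² + SE₂²) = √(0.0008317456 + 0.0006796449) = 0.03888, since the two samples are independent.
At 95% confidence z* = 1.960; margin = 1.960 × 0.03888 = 0.07620.
The difference is 0.5200 − 0.2700 = 0.2500, so the interval is 0.2500 ± 0.07620 = (0.174, 0.326).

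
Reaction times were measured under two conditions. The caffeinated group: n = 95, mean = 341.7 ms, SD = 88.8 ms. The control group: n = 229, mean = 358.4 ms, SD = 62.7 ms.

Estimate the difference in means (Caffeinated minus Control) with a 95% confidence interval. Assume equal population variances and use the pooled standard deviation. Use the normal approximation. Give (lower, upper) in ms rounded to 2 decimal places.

(-33.76, 0.36)

Pooled variance s_p² = [94·88.8² + 228·62.7²] / (95+229−2) = 5085.6071, so s_p = 71.3134.
SE_diff = s_p·√(1/n₁ + 1/n₂) = 71.3134·√(1/95 + 1/229) = 8.7029.
z* = 1.960; margin = 1.960 × 8.7029 = 17.0577.
Difference = 341.7 − 358.4 = -16.7000.
-16.7000 ± 17.0577 → (-33.76, 0.36).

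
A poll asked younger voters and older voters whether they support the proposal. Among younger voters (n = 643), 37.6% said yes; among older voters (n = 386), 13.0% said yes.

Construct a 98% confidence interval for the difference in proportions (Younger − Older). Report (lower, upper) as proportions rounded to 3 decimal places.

SE₁ = √(p̂₁(1−p̂₁)/n₁) = √(0.3760·0.6240/643) = 0.01910; SE₂ = √(0.1300·0.8700/386) = 0.01712.
Independent samples: SE of the difference = √(SE₁² + SE₂²) = √(0.00036481 + 0.0002930944) = 0.02565.
z* for 98% confidence is 2.326, so the margin of error is 2.326 × 0.02565 = 0.05966.
Point estimate p̂₁ − p̂₂ = 0.3760 − 0.1300 = 0.2460.
0.2460 ± 0.05966 → (0.186, 0.306).

(0.186, 0.306)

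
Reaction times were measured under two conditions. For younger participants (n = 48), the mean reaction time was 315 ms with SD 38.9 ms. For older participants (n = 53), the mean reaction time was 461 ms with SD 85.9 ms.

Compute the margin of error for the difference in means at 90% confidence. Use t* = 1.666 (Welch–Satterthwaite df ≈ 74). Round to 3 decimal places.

21.770

SE₁ = s₁/√n₁ = 38.9/√48 = 5.6147; SE₂ = 85.9/√53 = 11.7993.
Independent samples, unequal variances: SE_diff = √(SE₁² + SE₂²) = √(31.52485609 + 139.22348049) = 13.0671.
t* = 1.666, so margin of error = 1.666 × 13.0671 = 21.7698.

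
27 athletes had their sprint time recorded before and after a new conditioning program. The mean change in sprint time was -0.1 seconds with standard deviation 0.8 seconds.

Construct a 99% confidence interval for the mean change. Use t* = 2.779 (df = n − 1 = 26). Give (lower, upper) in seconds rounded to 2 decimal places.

This is a matched-pairs design, so SE = s_d/√n = 0.8/√27 = 0.1540.
Margin = 2.779 × 0.1540 = 0.4280; the interval is -0.1 ± 0.4280 = (-0.53, 0.33).

(-0.53, 0.33)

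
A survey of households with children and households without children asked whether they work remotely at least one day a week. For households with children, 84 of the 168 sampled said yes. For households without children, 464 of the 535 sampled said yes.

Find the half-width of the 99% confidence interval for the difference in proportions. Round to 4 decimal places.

0.1063

p̂₁ = 84/168 = 0.5000 and p̂₂ = 464/535 = 0.8673.
SE₁ = √(p̂₁(1−p̂₁)/n₁) = √(0.5000·0.5000/168) = 0.03858; SE₂ = √(0.8673·0.1327/535) = 0.01467.
Independent samples: SE of the difference = √(SE₁² + SE₂²) = √(0.0014884164 + 0.0002152089) = 0.04127.
z* for 99% confidence is 2.576, so the margin of error is 2.576 × 0.04127 = 0.10631.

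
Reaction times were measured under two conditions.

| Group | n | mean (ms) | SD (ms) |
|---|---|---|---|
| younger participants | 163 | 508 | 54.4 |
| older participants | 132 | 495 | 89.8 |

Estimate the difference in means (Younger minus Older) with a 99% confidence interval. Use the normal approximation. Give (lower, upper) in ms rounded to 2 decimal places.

(-9.93, 35.93)

Standard errors of each mean: 54.4/√163 = 4.2609 and 89.8/√132 = 7.8161.
SE(x̄₁ − x̄₂) = √(4.2609² + 7.8161²) = 8.9021 for independent samples with unequal variances.
With z* = 2.576, the margin is 2.576 × 8.9021 = 22.9318.
x̄₁ − x̄₂ = 508 − 495 = 13.0000; the interval is 13.0000 ± 22.9318 = (-9.93, 35.93).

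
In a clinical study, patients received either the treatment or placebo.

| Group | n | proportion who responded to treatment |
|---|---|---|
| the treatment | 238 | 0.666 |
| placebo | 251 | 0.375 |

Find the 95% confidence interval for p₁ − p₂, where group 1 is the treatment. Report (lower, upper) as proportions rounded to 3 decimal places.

Each SE is √(p̂(1−p̂)/n): √(0.6660·0.3340/238) = 0.03057 and √(0.3750·0.6250/251) = 0.03056.
SE(p̂₁ − p̂₂) = √(SE₁² + SE₂²) = √(0.0009345249 + 0.0009339136) = 0.04323, since the two samples are independent.
At 95% confidence z* = 1.960; margin = 1.960 × 0.04323 = 0.08473.
The difference is 0.6660 − 0.3750 = 0.2910, so the interval is 0.2910 ± 0.08473 = (0.206, 0.376).

(0.206, 0.376)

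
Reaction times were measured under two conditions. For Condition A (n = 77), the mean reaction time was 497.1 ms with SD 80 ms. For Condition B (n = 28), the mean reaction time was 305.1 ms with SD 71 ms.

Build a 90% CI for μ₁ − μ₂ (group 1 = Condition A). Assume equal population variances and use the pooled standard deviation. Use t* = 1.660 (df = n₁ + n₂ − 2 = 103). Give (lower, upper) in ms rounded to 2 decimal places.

(163.52, 220.48)

s_p = √[((n₁−1)s₁² + (n₂−1)s₂²)/(n₁+n₂−2)] = √[(76·80² + 27·71²)/103] = 77.7416.
SE = 77.7416·√(1/77 + 1/28) = 17.1563.
With t* = 1.660, margin = 1.660 × 17.1563 = 28.4795.
x̄₁ − x̄₂ = 497.1 − 305.1 = 192.0000; interval 192.0000 ± 28.4795 = (163.52, 220.48).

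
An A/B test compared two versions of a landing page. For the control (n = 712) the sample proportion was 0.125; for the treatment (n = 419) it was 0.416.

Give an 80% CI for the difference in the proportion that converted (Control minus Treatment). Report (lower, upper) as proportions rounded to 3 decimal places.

Each SE is √(p̂(1−p̂)/n): √(0.1250·0.8750/712) = 0.01239 and √(0.4160·0.5840/419) = 0.02408.
SE(p̂₁ − p̂₂) = √(SE₁² + SE₂²) = √(0.0001535121 + 0.0005798464) = 0.02708, since the two samples are independent.
At 80% confidence z* = 1.282; margin = 1.282 × 0.02708 = 0.03472.
The difference is 0.1250 − 0.4160 = -0.2910, so the interval is -0.2910 ± 0.03472 = (-0.326, -0.256).

(-0.326, -0.256)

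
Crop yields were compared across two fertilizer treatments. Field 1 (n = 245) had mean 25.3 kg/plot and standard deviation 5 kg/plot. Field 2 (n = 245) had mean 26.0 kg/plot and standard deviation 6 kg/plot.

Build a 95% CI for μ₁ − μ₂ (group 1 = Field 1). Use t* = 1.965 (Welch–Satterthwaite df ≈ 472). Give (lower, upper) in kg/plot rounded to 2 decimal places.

(-1.68, 0.28)

Per-group SEs: s₁/√n₁ = 5/√245 = 0.3194, s₂/√n₂ = 6/√245 = 0.3833.
Unpooled SE of the difference: √(0.10201636 + 0.14691889) = 0.4989.
Margin of error = t* · SE = 1.965 × 0.4989 = 0.9803.
x̄₁ − x̄₂ = 25.3 − 26.0 = -0.7000.
CI: -0.7000 ± 0.9803 = (-1.68, 0.28).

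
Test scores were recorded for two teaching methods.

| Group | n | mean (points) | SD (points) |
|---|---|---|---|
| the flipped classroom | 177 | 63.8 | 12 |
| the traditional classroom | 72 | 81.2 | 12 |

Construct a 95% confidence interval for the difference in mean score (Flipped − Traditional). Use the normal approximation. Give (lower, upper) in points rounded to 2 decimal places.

(-20.69, -14.11)

Standard errors of each mean: 12/√177 = 0.9020 and 12/√72 = 1.4142.
SE(x̄₁ − x̄₂) = √(0.9020² + 1.4142²) = 1.6774 for independent samples with unequal variances.
With z* = 1.960, the margin is 1.960 × 1.6774 = 3.2877.
x̄₁ − x̄₂ = 63.8 − 81.2 = -17.4000; the interval is -17.4000 ± 3.2877 = (-20.69, -14.11).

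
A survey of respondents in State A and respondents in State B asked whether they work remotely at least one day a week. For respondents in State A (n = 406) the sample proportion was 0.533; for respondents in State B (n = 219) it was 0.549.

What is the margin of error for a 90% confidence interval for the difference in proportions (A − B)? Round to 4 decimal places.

The two standard errors are √(0.5330×0.4670/406) = 0.02476 and √(0.5490×0.4510/219) = 0.03362.
Because the samples are independent, SE_diff = √(0.02476² + 0.03362²) = 0.04175.
Using z* = 1.645 for 90%, ME = 1.645 × 0.04175 = 0.06868.

0.0687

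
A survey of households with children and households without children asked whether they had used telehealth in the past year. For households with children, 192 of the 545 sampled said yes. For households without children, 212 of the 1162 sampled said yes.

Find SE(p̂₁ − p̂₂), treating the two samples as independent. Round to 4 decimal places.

Sample proportions: 192/545 = 0.3523, 212/1162 = 0.1824.
Each SE is √(p̂(1−p̂)/n): √(0.3523·0.6477/545) = 0.02046 and √(0.1824·0.8176/1162) = 0.01133.
SE(p̂₁ − p̂₂) = √(SE₁² + SE₂²) = √(0.0004186116 + 0.0001283689) = 0.02339, since the two samples are independent.

0.0234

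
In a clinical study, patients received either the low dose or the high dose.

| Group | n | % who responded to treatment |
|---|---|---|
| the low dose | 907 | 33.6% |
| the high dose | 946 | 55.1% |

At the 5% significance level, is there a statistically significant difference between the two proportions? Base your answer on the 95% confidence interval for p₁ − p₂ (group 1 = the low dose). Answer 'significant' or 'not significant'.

significant

The two standard errors are √(0.3360×0.6640/907) = 0.01568 and √(0.5510×0.4490/946) = 0.01617.
Because the samples are independent, SE_diff = √(0.01568² + 0.01617²) = 0.02252.
Using z* = 1.960 for 95%, ME = 1.960 × 0.02252 = 0.04414.
p̂₁ − p̂₂ = -0.2150; interval -0.2150 ± 0.04414 gives (-0.25914, -0.17086).
The interval (-0.25914, -0.17086) does not contain 0, so the difference is significant.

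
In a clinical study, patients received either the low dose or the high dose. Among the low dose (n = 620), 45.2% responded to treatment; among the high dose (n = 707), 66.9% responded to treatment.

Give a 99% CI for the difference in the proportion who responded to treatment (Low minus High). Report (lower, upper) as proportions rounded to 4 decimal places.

(-0.2858, -0.1482)

SE₁ = √(p̂₁(1−p̂₁)/n₁) = √(0.4520·0.5480/620) = 0.01999; SE₂ = √(0.6690·0.3310/707) = 0.01770.
Independent samples: SE of the difference = √(SE₁² + SE₂²) = √(0.0003996001 + 0.00031329) = 0.02670.
z* for 99% confidence is 2.576, so the margin of error is 2.576 × 0.02670 = 0.06878.
Point estimate p̂₁ − p̂₂ = 0.4520 − 0.6690 = -0.2170.
-0.2170 ± 0.06878 → (-0.2858, -0.1482).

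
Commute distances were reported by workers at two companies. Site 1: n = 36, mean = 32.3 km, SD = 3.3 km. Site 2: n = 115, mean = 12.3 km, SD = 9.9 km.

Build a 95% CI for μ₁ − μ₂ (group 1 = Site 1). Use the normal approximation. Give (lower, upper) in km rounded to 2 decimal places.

(17.89, 22.11)

Standard errors of each mean: 3.3/√36 = 0.5500 and 9.9/√115 = 0.9232.
SE(x̄₁ − x̄₂) = √(0.5500² + 0.9232²) = 1.0746 for independent samples with unequal variances.
With z* = 1.960, the margin is 1.960 × 1.0746 = 2.1062.
x̄₁ − x̄₂ = 32.3 − 12.3 = 20.0000; the interval is 20.0000 ± 2.1062 = (17.89, 22.11).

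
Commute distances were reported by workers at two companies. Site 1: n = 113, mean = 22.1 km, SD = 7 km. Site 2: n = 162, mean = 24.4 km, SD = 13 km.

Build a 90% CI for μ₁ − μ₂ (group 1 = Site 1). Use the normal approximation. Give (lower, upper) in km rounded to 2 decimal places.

(-4.30, -0.30)

Per-group SEs: s₁/√n₁ = 7/√113 = 0.6585, s₂/√n₂ = 13/√162 = 1.0214.
Unpooled SE of the difference: √(0.43362225 + 1.04325796) = 1.2153.
Margin of error = z* · SE = 1.645 × 1.2153 = 1.9992.
x̄₁ − x̄₂ = 22.1 − 24.4 = -2.3000.
CI: -2.3000 ± 1.9992 = (-4.30, -0.30).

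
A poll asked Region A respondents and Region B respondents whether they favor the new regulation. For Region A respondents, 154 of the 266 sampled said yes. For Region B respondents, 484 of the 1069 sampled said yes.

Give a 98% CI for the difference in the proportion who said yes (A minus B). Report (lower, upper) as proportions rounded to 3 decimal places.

(0.047, 0.205)

Sample proportions: 154/266 = 0.5789, 484/1069 = 0.4528.
Each SE is √(p̂(1−p̂)/n): √(0.5789·0.4211/266) = 0.03027 and √(0.4528·0.5472/1069) = 0.01522.
SE(p̂₁ − p̂₂) = √(SE₁² + SE₂²) = √(0.0009162729 + 0.0002316484) = 0.03388, since the two samples are independent.
At 98% confidence z* = 2.326; margin = 2.326 × 0.03388 = 0.07880.
The difference is 0.5789 − 0.4528 = 0.1261, so the interval is 0.1261 ± 0.07880 = (0.047, 0.205).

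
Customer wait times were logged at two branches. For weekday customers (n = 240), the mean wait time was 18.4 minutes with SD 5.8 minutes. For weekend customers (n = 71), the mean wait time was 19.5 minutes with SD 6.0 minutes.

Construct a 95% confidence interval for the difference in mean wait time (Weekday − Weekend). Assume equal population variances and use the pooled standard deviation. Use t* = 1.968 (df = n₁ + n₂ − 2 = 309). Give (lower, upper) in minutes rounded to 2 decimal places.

Pooled variance s_p² = [239·5.8² + 70·6.0²] / (240+71−2) = 34.1746, so s_p = 5.8459.
SE_diff = s_p·√(1/n₁ + 1/n₂) = 5.8459·√(1/240 + 1/71) = 0.7898.
t* = 1.968; margin = 1.968 × 0.7898 = 1.5543.
Difference = 18.4 − 19.5 = -1.1000.
-1.1000 ± 1.5543 → (-2.65, 0.45).

(-2.65, 0.45)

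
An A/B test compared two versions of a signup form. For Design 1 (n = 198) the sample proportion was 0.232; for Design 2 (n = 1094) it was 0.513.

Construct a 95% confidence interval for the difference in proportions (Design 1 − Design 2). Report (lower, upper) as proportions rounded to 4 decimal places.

(-0.3468, -0.2152)

Each SE is √(p̂(1−p̂)/n): √(0.2320·0.7680/198) = 0.03000 and √(0.5130·0.4870/1094) = 0.01511.
SE(p̂₁ − p̂₂) = √(SE₁² + SE₂²) = √(0.0009 + 0.0002283121) = 0.03359, since the two samples are independent.
At 95% confidence z* = 1.960; margin = 1.960 × 0.03359 = 0.06584.
The difference is 0.2320 − 0.5130 = -0.2810, so the interval is -0.2810 ± 0.06584 = (-0.3468, -0.2152).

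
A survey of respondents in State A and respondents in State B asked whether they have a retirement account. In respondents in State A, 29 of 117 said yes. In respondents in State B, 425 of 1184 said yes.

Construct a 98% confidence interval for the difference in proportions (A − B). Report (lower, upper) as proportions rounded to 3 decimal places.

p̂₁ = 29/117 = 0.2479 and p̂₂ = 425/1184 = 0.3590.
SE₁ = √(p̂₁(1−p̂₁)/n₁) = √(0.2479·0.7521/117) = 0.03992; SE₂ = √(0.3590·0.6410/1184) = 0.01394.
Independent samples: SE of the difference = √(SE₁² + SE₂²) = √(0.0015936064 + 0.0001943236) = 0.04228.
z* for 98% confidence is 2.326, so the margin of error is 2.326 × 0.04228 = 0.09834.
Point estimate p̂₁ − p̂₂ = 0.2479 − 0.3590 = -0.1111.
-0.1111 ± 0.09834 → (-0.209, -0.013).

(-0.209, -0.013)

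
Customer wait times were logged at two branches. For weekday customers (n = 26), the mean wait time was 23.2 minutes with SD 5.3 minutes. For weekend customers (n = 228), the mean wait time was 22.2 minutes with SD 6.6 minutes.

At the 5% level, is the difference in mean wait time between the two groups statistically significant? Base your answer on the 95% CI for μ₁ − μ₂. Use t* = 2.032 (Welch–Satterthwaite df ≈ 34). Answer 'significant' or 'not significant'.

not significant

Per-group SEs: s₁/√n₁ = 5.3/√26 = 1.0394, s₂/√n₂ = 6.6/√228 = 0.4371.
Unpooled SE of the difference: √(1.08035236 + 0.19105641) = 1.1276.
Margin of error = t* · SE = 2.032 × 1.1276 = 2.2913.
x̄₁ − x̄₂ = 23.2 − 22.2 = 1.0000.
CI: 1.0000 ± 2.2913 = (-1.2913, 3.2913).
The interval (-1.2913, 3.2913) contains 0, so the difference is not significant.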